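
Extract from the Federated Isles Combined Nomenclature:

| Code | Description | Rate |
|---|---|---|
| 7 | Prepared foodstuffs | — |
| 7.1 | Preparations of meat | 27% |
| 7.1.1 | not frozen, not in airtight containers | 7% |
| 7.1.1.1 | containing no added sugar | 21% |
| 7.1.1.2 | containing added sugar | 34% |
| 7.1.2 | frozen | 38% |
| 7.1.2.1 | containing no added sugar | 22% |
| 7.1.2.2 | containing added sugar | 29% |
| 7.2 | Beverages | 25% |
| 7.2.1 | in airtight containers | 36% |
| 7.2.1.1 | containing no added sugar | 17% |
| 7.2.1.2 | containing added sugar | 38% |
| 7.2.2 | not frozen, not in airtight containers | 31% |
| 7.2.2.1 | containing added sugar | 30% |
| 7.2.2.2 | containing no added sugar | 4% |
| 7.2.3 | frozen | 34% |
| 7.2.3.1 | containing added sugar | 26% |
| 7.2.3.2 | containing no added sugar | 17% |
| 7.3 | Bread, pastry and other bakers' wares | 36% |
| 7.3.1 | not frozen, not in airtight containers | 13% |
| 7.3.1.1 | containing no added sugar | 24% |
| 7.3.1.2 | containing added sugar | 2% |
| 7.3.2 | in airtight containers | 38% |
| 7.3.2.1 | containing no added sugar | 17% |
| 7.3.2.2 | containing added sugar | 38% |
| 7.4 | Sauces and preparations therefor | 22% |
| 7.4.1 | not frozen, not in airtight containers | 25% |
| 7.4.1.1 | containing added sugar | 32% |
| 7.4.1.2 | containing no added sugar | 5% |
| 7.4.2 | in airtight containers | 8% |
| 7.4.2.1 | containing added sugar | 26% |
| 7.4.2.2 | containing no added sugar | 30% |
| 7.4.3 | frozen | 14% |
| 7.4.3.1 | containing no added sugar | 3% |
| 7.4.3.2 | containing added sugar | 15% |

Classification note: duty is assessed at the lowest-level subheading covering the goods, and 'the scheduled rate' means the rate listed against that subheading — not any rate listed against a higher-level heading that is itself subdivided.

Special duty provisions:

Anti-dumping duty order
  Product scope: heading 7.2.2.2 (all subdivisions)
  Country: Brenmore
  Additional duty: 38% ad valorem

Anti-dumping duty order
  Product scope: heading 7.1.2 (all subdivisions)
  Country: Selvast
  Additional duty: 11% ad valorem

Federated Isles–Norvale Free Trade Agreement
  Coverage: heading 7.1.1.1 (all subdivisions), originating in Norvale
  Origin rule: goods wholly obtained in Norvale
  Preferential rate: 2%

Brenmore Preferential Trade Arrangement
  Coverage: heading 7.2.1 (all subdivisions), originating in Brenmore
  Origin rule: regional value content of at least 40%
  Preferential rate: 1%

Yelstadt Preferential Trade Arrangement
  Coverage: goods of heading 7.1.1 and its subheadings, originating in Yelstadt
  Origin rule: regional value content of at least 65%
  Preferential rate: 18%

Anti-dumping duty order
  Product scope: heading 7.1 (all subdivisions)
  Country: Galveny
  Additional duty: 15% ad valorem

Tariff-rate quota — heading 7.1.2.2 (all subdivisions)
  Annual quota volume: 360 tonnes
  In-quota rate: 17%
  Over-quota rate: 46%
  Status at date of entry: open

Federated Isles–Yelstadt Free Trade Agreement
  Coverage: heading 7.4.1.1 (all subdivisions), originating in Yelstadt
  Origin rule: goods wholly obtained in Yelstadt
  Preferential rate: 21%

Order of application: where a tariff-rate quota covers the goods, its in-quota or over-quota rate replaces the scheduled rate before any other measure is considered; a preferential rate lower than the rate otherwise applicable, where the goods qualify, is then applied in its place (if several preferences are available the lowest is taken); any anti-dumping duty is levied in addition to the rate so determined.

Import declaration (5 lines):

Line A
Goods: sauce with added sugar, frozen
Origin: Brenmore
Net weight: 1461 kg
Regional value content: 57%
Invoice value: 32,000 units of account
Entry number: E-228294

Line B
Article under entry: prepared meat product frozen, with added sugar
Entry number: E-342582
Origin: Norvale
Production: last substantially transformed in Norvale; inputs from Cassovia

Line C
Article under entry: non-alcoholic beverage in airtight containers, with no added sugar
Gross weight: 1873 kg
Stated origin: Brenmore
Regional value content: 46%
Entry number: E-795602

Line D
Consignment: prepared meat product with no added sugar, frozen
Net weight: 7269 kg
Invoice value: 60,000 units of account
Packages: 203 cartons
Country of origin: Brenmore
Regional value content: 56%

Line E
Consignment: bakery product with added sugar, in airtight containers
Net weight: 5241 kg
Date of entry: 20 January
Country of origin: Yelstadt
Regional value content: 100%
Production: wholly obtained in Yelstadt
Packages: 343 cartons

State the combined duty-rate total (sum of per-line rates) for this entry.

Line A: sauce → 7.4; frozen → 7.4.3; with added sugar → 7.4.3.2. Scheduled 15%. Brenmore agreement on 7.2.1: 7.4.3.2 not covered. → 15%.
Line B: prepared meat product → 7.1; frozen → 7.1.2; with added sugar → 7.1.2.2. Scheduled 29%. quota on 7.1.2.2 open → in-quota 17%; Norvale agreement on 7.1.1.1: 7.1.2.2 not covered. → 17%.
Line C: non-alcoholic beverage → 7.2; in airtight containers → 7.2.1; with no added sugar → 7.2.1.1. Scheduled 17%. Brenmore agreement on 7.2.1: RVC ≥ 40% → 1% available; preferential 1%. → 1%.
Line D: prepared meat product → 7.1; frozen → 7.1.2; with no added sugar → 7.1.2.1. Scheduled 22%. Brenmore agreement on 7.2.1: 7.1.2.1 not covered. → 22%.
Line E: bakery product → 7.3; in airtight containers → 7.3.2; with added sugar → 7.3.2.2. Scheduled 38%. Yelstadt agreement on 7.1.1: 7.3.2.2 not covered; Yelstadt agreement on 7.4.1.1: 7.3.2.2 not covered. → 38%.
Sum: 15% + 17% + 1% + 22% + 38% = 93%.

93%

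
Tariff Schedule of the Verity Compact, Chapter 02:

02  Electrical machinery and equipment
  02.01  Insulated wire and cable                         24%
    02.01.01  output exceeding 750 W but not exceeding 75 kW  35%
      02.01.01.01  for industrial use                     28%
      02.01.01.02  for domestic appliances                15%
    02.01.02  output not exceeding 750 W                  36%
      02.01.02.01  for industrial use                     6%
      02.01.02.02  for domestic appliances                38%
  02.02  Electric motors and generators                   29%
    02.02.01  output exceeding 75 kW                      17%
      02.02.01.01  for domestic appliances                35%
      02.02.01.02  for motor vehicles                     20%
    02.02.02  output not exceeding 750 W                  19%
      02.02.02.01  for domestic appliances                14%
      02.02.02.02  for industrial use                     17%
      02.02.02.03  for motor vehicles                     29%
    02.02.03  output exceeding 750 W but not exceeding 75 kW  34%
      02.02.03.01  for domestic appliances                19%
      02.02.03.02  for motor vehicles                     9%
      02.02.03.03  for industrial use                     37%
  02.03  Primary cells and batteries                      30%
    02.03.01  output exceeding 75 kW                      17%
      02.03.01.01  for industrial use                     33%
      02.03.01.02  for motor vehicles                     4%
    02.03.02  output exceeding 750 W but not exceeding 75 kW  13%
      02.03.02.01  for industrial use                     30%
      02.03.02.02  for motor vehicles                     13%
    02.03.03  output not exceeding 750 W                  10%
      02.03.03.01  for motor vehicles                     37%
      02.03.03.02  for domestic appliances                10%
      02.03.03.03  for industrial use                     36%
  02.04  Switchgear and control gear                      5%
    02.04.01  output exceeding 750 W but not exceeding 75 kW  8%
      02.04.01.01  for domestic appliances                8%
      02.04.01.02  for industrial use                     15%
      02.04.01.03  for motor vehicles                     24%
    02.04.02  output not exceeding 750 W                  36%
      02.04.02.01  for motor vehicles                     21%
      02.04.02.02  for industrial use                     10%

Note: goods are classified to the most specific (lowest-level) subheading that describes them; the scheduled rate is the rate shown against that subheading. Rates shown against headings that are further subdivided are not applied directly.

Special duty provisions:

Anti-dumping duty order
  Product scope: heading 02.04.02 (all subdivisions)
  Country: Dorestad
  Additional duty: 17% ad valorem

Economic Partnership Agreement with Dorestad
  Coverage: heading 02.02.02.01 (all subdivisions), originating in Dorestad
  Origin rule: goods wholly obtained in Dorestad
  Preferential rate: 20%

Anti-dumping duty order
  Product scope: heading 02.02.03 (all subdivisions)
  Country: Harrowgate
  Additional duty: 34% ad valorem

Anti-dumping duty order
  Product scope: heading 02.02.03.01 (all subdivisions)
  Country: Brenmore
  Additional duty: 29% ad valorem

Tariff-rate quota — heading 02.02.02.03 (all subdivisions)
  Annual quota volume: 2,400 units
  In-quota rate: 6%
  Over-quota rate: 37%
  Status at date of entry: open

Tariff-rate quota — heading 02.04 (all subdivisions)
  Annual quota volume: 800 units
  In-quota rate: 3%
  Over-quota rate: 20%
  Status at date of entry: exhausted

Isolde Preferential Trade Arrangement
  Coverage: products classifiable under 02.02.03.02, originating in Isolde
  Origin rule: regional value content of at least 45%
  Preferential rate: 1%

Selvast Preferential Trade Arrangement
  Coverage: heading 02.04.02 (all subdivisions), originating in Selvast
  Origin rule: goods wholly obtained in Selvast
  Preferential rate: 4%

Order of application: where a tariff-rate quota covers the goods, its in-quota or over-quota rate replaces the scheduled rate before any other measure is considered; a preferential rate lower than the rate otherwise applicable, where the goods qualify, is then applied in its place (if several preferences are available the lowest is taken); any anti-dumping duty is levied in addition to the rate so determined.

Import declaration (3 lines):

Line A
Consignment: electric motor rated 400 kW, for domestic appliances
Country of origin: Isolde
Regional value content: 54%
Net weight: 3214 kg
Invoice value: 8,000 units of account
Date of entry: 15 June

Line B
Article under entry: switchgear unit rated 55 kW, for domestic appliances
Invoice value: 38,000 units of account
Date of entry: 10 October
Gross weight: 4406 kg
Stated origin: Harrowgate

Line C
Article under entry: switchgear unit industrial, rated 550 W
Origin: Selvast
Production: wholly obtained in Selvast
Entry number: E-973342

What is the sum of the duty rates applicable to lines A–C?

Line A: electric motor → 02.02; rated 400 kW → 02.02.01; for domestic appliances → 02.02.01.01. Scheduled 35%. Isolde agreement on 02.02.03.02: 02.02.01.01 not covered. → 35%.
Line B: switchgear unit → 02.04; rated 55 kW → 02.04.01; for domestic appliances → 02.04.01.01. Scheduled 8%. quota on 02.04 exhausted → over-quota 20%. → 20%.
Line C: switchgear unit → 02.04; rated 550 W → 02.04.02; industrial → 02.04.02.02. Scheduled 10%. quota on 02.04 exhausted → over-quota 20%; Selvast agreement on 02.04.02: wholly obtained → 4% available; preferential 4%. → 4%.
Sum: 35% + 20% + 4% = 59%.

59%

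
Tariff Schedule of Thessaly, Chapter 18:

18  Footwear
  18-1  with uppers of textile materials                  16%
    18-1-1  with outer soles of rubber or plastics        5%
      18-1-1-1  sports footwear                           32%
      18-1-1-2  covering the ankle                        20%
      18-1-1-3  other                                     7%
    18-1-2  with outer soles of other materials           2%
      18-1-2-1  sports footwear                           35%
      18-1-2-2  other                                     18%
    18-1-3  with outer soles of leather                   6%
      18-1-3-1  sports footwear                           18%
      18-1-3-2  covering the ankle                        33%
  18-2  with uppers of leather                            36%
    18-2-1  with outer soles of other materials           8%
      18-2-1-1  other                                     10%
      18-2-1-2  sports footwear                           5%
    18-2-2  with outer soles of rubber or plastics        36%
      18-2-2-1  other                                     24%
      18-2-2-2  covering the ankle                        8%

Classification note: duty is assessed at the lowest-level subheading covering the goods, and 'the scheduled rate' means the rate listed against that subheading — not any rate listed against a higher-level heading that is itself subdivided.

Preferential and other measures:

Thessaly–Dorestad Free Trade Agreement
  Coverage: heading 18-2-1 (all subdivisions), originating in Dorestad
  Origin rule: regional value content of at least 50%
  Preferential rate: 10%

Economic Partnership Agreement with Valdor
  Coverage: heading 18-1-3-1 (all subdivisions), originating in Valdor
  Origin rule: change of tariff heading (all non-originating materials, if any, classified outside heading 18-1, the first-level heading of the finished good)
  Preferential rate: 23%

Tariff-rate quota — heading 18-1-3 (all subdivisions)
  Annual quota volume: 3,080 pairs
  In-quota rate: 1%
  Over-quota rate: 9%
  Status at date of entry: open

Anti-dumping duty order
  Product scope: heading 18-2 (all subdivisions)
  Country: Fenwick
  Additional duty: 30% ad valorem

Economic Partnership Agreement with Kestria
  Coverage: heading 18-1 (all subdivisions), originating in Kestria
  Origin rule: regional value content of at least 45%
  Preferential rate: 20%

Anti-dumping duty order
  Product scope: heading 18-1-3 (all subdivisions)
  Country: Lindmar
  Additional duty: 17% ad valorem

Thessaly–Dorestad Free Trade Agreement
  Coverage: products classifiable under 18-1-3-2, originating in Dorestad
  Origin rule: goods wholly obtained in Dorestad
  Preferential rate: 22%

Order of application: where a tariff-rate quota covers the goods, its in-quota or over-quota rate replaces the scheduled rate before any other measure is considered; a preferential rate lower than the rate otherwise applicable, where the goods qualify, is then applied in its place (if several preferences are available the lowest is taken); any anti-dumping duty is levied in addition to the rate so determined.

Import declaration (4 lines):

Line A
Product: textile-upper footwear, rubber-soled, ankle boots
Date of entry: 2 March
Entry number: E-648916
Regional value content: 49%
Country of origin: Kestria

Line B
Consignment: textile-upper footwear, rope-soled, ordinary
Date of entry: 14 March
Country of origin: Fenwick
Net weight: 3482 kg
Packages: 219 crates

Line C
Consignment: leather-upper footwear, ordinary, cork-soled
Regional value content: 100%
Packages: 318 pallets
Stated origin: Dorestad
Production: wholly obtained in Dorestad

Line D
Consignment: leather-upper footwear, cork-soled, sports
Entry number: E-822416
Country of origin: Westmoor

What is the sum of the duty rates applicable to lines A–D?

Line A: textile-upper → 18-1; rubber-soled → 18-1-1; ankle boots → 18-1-1-2. Scheduled 20%. Kestria agreement on 18-1: RVC ≥ 45% → 20% available; preference 20% not lower than 20% → no reduction. → 20%.
Line B: textile-upper → 18-1; rope-soled → 18-1-2; ordinary → 18-1-2-2. Scheduled 18%. No special measure applies. → 18%.
Line C: leather-upper → 18-2; cork-soled → 18-2-1; ordinary → 18-2-1-1. Scheduled 10%. Dorestad agreement on 18-2-1: RVC ≥ 50% → 10% available; Dorestad agreement on 18-1-3-2: 18-2-1-1 not covered; preference 10% not lower than 10% → no reduction. → 10%.
Line D: leather-upper → 18-2; cork-soled → 18-2-1; sports → 18-2-1-2. Scheduled 5%. No special measure applies. → 5%.
Sum: 20% + 18% + 10% + 5% = 53%.

53%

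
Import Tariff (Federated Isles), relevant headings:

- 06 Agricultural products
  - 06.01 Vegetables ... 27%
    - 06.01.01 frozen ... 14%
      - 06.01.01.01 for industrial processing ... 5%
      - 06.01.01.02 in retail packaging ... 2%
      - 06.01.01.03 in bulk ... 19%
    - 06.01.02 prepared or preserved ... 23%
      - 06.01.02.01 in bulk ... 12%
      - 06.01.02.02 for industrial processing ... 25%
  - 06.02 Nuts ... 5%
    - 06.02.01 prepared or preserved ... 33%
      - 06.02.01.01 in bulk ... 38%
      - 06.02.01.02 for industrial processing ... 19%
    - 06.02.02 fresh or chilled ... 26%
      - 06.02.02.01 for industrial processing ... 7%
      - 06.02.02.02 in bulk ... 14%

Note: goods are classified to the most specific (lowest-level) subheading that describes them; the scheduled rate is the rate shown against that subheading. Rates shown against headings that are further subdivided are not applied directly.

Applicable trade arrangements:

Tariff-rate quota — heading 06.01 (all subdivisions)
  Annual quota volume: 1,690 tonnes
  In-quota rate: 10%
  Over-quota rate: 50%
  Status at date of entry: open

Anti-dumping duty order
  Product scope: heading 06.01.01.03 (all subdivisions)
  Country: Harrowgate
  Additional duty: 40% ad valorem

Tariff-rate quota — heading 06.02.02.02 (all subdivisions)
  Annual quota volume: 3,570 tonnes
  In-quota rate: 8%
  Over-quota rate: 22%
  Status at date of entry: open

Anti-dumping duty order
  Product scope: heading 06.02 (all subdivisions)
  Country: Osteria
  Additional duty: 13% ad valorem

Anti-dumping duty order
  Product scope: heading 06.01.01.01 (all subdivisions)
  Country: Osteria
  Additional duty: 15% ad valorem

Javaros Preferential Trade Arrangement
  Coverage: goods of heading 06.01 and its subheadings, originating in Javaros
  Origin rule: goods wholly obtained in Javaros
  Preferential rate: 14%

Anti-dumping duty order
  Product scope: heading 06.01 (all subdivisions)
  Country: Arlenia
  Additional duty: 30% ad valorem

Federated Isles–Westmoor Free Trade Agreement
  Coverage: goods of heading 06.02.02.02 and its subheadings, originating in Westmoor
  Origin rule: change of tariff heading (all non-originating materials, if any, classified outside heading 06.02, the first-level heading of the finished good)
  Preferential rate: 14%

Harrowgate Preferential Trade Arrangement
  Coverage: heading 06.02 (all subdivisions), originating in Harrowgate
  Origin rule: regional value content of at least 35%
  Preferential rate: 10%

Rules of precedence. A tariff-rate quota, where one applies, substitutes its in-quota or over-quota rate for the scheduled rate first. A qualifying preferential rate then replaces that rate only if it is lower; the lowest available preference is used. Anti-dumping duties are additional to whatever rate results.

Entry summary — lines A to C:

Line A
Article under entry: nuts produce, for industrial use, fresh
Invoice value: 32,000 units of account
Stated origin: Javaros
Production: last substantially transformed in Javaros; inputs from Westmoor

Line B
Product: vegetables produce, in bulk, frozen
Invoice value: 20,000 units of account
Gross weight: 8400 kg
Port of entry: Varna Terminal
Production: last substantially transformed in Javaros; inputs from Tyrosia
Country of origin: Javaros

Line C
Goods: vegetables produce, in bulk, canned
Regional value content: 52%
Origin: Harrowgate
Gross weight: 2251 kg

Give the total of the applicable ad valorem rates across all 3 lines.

27%

Line A: nuts → 06.02; fresh → 06.02.02; for industrial use → 06.02.02.01. Scheduled 7%. Javaros agreement on 06.01: 06.02.02.01 not covered. → 7%.
Line B: vegetables → 06.01; frozen → 06.01.01; in bulk → 06.01.01.03. Scheduled 19%. quota on 06.01 open → in-quota 10%; Javaros agreement on 06.01: not wholly obtained. → 10%.
Line C: vegetables → 06.01; canned → 06.01.02; in bulk → 06.01.02.01. Scheduled 12%. quota on 06.01 open → in-quota 10%; Harrowgate agreement on 06.02: 06.01.02.01 not covered. → 10%.
Sum: 7% + 10% + 10% = 27%.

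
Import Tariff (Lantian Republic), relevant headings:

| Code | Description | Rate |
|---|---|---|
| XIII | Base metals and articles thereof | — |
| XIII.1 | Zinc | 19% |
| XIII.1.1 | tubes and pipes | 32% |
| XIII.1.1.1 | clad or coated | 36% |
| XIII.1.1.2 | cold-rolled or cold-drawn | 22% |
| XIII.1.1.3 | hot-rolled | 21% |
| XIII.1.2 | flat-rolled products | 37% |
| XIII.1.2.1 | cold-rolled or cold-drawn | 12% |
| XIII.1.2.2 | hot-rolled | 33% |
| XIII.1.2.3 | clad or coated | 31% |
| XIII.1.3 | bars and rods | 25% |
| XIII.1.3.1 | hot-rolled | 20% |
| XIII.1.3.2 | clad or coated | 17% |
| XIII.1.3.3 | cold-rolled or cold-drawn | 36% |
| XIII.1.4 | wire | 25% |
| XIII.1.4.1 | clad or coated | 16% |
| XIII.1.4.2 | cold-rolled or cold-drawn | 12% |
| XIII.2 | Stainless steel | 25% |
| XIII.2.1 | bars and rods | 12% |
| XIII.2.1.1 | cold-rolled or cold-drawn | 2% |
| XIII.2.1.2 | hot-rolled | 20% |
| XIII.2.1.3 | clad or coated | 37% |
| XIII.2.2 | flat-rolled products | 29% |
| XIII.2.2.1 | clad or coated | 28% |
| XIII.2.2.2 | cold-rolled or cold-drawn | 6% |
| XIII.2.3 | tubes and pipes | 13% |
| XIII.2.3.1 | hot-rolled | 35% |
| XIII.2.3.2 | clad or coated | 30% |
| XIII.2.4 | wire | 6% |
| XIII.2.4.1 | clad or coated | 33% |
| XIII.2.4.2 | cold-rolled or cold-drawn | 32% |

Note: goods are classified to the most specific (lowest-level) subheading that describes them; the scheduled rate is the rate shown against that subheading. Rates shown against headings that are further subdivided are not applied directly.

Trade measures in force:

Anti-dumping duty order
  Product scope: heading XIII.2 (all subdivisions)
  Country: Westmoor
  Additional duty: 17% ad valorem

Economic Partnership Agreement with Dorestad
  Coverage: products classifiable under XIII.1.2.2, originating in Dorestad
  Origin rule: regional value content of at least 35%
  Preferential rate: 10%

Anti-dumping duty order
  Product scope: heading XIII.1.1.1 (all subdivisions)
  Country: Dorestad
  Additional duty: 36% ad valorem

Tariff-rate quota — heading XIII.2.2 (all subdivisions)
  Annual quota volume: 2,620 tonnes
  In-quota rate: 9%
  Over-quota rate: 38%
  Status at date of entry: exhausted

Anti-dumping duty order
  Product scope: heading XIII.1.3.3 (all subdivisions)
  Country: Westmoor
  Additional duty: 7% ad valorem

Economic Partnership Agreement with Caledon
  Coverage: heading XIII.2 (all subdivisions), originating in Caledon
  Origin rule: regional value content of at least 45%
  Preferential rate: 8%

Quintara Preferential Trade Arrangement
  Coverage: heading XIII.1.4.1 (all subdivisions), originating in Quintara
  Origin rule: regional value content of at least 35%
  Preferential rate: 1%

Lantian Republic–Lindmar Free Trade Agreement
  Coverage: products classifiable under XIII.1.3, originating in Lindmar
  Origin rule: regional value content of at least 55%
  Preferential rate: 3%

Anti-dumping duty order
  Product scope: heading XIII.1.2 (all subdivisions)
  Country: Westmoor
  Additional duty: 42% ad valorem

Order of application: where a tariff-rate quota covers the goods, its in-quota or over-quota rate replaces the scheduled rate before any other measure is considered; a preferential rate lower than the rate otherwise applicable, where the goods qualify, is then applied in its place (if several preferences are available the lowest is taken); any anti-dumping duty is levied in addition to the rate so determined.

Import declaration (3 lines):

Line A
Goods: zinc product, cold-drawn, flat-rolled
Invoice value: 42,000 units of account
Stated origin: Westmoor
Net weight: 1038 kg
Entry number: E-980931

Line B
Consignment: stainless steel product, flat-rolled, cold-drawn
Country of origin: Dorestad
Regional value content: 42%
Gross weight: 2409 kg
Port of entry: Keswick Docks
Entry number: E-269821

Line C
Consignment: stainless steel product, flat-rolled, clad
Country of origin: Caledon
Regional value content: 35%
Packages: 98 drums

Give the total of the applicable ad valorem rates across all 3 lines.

130%

Line A: zinc → XIII.1; flat-rolled → XIII.1.2; cold-drawn → XIII.1.2.1. Scheduled 12%. anti-dumping (Westmoor, XIII.1.2): +42%; total 12% + 42% = 54%. → 54%.
Line B: stainless steel → XIII.2; flat-rolled → XIII.2.2; cold-drawn → XIII.2.2.2. Scheduled 6%. quota on XIII.2.2 exhausted → over-quota 38%; Dorestad agreement on XIII.1.2.2: XIII.2.2.2 not covered. → 38%.
Line C: stainless steel → XIII.2; flat-rolled → XIII.2.2; clad → XIII.2.2.1. Scheduled 28%. quota on XIII.2.2 exhausted → over-quota 38%; Caledon agreement on XIII.2: RVC < 45%. → 38%.
Sum: 54% + 38% + 38% = 130%.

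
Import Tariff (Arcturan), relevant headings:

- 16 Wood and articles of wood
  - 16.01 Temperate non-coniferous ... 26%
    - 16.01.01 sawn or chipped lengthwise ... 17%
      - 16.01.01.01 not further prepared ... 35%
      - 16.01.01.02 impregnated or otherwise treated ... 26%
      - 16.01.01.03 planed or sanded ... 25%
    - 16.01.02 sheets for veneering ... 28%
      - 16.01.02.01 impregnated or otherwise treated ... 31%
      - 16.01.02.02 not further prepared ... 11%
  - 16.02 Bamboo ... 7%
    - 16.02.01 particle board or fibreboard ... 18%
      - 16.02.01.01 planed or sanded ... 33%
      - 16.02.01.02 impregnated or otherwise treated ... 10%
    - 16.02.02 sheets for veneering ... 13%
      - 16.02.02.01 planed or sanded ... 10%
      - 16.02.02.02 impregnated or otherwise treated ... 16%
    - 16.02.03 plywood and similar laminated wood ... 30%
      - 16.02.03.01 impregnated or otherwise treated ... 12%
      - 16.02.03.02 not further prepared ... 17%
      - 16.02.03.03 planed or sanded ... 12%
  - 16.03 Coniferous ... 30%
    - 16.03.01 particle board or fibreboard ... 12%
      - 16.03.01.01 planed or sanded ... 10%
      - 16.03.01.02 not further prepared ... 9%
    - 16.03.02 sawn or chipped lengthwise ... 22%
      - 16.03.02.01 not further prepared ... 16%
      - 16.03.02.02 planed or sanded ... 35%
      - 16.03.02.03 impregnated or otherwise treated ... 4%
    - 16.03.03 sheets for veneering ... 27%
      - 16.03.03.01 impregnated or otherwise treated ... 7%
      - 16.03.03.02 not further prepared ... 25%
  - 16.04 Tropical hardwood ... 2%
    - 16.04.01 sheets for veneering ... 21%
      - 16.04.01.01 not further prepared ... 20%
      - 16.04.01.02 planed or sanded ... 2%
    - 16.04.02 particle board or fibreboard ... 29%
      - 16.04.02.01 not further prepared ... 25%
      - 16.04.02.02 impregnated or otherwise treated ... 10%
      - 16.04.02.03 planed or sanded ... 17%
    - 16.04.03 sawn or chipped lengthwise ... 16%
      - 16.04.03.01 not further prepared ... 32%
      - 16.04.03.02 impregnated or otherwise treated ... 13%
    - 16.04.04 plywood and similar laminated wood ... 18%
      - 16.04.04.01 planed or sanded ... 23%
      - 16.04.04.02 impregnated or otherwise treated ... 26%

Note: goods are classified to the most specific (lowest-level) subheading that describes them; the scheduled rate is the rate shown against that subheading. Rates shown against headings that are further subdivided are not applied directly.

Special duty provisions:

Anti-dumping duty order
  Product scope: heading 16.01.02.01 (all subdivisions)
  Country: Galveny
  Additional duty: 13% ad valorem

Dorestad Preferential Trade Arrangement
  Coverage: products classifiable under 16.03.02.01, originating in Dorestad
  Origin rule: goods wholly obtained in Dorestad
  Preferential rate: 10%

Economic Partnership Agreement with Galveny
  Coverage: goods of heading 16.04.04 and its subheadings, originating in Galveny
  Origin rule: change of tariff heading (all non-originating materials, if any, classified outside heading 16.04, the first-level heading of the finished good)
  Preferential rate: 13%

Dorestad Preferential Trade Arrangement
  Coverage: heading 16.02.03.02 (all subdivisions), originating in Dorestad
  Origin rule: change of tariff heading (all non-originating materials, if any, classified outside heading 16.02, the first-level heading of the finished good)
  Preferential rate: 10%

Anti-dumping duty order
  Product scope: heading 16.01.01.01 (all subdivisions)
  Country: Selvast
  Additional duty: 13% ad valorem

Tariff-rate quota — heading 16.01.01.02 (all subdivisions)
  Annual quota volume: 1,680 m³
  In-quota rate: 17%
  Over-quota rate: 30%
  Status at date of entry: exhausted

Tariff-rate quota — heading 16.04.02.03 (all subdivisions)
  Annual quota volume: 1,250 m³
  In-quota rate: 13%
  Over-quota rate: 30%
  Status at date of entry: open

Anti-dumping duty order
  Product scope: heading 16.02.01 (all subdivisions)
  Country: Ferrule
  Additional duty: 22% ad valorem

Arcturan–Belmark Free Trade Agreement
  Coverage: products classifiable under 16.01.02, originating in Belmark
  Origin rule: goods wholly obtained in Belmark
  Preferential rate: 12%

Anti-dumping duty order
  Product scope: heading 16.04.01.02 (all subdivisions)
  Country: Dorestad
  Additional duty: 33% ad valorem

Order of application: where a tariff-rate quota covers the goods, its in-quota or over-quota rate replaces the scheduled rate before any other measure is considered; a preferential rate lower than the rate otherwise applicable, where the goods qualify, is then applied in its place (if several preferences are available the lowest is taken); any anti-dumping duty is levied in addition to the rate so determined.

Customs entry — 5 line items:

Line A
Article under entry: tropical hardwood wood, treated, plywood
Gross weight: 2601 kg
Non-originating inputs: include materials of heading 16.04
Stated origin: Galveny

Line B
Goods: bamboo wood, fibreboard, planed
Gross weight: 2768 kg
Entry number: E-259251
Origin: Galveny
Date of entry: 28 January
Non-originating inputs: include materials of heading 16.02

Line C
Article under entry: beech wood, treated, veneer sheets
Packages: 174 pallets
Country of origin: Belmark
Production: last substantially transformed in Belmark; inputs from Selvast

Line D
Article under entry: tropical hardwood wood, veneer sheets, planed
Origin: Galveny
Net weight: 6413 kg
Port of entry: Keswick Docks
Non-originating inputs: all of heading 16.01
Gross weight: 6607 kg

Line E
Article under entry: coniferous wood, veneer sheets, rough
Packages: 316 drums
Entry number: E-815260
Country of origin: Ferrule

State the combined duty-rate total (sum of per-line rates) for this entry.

Line A: tropical hardwood → 16.04; plywood → 16.04.04; treated → 16.04.04.02. Scheduled 26%. Galveny agreement on 16.04.04: CTH not met. → 26%.
Line B: bamboo → 16.02; fibreboard → 16.02.01; planed → 16.02.01.01. Scheduled 33%. Galveny agreement on 16.04.04: 16.02.01.01 not covered. → 33%.
Line C: beech → 16.01; veneer sheets → 16.01.02; treated → 16.01.02.01. Scheduled 31%. Belmark agreement on 16.01.02: not wholly obtained. → 31%.
Line D: tropical hardwood → 16.04; veneer sheets → 16.04.01; planed → 16.04.01.02. Scheduled 2%. Galveny agreement on 16.04.04: 16.04.01.02 not covered. → 2%.
Line E: coniferous → 16.03; veneer sheets → 16.03.03; rough → 16.03.03.02. Scheduled 25%. No special measure applies. → 25%.
Sum: 26% + 33% + 31% + 2% + 25% = 117%.

117%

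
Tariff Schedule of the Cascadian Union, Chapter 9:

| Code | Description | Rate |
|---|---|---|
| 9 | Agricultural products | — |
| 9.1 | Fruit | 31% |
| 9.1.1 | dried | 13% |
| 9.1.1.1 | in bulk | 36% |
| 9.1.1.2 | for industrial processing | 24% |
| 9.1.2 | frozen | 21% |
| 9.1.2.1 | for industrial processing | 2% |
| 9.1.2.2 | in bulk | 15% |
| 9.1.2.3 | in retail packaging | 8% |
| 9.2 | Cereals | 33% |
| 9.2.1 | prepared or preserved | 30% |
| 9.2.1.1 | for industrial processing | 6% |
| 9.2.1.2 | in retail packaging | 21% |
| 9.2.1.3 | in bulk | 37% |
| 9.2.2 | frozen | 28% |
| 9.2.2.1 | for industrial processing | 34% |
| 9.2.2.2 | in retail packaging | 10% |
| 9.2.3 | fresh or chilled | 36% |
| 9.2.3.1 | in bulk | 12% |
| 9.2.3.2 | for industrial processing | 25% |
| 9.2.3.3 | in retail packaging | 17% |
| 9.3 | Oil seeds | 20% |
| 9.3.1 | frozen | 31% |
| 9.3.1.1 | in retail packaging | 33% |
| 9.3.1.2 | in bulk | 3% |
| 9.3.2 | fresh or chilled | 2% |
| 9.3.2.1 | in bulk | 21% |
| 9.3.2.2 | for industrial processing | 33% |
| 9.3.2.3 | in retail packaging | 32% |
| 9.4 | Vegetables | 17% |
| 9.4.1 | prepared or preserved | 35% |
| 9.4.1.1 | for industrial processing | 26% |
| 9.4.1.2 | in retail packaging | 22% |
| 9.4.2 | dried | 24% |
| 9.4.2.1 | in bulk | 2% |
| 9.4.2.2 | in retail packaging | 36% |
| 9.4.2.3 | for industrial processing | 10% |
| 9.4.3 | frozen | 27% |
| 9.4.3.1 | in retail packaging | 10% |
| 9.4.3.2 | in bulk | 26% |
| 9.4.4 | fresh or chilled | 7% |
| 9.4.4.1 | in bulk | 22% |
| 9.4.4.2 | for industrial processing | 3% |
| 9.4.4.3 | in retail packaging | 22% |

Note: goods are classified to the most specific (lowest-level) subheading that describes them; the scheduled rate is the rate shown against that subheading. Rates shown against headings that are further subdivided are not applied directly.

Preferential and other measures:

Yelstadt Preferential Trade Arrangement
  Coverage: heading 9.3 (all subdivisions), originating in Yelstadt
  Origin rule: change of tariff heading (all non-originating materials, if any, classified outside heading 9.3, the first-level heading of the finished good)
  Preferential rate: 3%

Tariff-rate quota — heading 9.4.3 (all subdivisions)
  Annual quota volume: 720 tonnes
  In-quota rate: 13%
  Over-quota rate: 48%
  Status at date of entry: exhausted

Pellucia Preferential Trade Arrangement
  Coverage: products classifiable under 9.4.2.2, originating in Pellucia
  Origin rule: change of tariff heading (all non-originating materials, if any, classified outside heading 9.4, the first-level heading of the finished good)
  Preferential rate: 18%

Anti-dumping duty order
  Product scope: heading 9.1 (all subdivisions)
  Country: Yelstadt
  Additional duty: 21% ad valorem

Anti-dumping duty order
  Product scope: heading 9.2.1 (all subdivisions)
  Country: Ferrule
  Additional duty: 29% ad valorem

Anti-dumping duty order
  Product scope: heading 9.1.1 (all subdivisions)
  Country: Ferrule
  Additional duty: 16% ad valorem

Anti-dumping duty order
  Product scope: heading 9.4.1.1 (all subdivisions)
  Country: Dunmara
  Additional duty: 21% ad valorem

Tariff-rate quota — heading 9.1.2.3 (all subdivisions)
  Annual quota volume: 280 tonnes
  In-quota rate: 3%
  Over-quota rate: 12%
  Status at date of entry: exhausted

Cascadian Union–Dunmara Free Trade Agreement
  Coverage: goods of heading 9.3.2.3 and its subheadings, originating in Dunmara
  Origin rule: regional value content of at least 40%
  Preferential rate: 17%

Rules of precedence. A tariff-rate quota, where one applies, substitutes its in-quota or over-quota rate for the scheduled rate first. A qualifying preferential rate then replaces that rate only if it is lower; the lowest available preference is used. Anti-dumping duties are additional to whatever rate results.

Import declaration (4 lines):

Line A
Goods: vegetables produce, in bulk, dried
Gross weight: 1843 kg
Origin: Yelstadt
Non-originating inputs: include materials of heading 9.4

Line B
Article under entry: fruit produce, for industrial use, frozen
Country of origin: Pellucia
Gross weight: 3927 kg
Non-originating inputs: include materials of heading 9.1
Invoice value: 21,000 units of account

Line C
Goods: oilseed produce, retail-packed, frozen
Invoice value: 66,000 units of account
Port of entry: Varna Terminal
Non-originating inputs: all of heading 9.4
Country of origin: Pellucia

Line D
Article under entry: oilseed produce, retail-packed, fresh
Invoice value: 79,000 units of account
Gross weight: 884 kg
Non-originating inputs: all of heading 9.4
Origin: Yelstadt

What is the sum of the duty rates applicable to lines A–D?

Line A: vegetables → 9.4; dried → 9.4.2; in bulk → 9.4.2.1. Scheduled 2%. Yelstadt agreement on 9.3: 9.4.2.1 not covered. → 2%.
Line B: fruit → 9.1; frozen → 9.1.2; for industrial use → 9.1.2.1. Scheduled 2%. Pellucia agreement on 9.4.2.2: 9.1.2.1 not covered. → 2%.
Line C: oilseed → 9.3; frozen → 9.3.1; retail-packed → 9.3.1.1. Scheduled 33%. Pellucia agreement on 9.4.2.2: 9.3.1.1 not covered. → 33%.
Line D: oilseed → 9.3; fresh → 9.3.2; retail-packed → 9.3.2.3. Scheduled 32%. Yelstadt agreement on 9.3: CTH met → 3% available; preferential 3%. → 3%.
Sum: 2% + 2% + 33% + 3% = 40%.

40%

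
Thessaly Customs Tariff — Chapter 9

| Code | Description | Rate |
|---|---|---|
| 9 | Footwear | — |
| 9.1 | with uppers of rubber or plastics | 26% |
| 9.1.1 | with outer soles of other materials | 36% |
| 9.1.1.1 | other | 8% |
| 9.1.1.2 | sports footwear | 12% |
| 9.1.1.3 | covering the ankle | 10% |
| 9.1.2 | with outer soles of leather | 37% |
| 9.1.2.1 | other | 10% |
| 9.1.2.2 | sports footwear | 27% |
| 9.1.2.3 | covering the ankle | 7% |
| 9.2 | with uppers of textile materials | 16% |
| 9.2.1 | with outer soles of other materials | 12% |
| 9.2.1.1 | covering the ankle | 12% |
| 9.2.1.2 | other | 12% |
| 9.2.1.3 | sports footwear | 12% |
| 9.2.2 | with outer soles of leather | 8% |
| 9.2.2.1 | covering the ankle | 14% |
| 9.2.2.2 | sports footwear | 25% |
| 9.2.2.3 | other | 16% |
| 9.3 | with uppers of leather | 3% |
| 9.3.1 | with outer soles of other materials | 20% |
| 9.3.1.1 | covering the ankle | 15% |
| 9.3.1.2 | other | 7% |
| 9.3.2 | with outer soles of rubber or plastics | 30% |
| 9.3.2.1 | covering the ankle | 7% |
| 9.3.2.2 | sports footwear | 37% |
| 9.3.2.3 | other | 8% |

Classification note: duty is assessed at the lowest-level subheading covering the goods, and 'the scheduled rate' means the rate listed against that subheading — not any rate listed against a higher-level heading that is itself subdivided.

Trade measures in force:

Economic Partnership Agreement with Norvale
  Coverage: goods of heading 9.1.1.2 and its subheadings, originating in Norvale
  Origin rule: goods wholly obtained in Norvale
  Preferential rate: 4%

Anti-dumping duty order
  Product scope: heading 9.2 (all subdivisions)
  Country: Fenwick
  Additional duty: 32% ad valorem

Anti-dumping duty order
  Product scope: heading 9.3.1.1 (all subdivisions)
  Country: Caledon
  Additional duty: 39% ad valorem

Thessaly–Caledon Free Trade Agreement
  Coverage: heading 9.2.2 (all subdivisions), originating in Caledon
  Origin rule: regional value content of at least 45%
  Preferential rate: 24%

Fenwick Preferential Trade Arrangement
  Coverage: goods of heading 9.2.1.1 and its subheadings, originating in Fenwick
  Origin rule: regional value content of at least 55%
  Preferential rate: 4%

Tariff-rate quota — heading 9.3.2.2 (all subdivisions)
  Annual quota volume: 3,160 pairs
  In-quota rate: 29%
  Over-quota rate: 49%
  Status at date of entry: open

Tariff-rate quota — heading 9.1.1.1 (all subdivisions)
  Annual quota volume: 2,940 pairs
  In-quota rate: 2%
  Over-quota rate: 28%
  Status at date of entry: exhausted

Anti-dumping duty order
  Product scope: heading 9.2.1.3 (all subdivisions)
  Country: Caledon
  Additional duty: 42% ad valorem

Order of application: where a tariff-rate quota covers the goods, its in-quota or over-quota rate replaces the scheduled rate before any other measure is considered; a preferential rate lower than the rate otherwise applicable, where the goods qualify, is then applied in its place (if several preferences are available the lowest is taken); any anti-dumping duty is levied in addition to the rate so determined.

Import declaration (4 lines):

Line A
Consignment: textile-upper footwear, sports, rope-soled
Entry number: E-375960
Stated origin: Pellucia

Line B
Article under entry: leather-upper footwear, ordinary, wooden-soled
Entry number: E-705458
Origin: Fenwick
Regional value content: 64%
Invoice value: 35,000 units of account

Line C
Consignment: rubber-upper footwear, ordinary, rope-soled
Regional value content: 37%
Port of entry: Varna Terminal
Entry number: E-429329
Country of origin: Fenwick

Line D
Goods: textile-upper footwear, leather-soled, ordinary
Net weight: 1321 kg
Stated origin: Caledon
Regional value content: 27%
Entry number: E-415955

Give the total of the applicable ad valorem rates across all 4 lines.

63%

Line A: textile-upper → 9.2; rope-soled → 9.2.1; sports → 9.2.1.3. Scheduled 12%. No special measure applies. → 12%.
Line B: leather-upper → 9.3; wooden-soled → 9.3.1; ordinary → 9.3.1.2. Scheduled 7%. Fenwick agreement on 9.2.1.1: 9.3.1.2 not covered. → 7%.
Line C: rubber-upper → 9.1; rope-soled → 9.1.1; ordinary → 9.1.1.1. Scheduled 8%. quota on 9.1.1.1 exhausted → over-quota 28%; Fenwick agreement on 9.2.1.1: 9.1.1.1 not covered. → 28%.
Line D: textile-upper → 9.2; leather-soled → 9.2.2; ordinary → 9.2.2.3. Scheduled 16%. Caledon agreement on 9.2.2: RVC < 45%. → 16%.
Sum: 12% + 7% + 28% + 16% = 63%.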